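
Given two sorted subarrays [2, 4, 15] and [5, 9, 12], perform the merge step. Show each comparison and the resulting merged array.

Merging process:

Compare 2 vs 5: take 2 from left. Merged: [2]
Compare 4 vs 5: take 4 from left. Merged: [2, 4]
Compare 15 vs 5: take 5 from right. Merged: [2, 4, 5]
Compare 15 vs 9: take 9 from right. Merged: [2, 4, 5, 9]
Compare 15 vs 12: take 12 from right. Merged: [2, 4, 5, 9, 12]
Append remaining from left: [15]. Merged: [2, 4, 5, 9, 12, 15]

Final merged array: [2, 4, 5, 9, 12, 15]
Total comparisons: 5

The merged array is [2, 4, 5, 9, 12, 15], requiring 5 comparisons. The merge step runs in O(n) time where n is the total number of elements.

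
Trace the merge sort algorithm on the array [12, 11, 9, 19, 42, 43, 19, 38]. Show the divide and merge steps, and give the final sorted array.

Merge sort trace:

Split: [12, 11, 9, 19, 42, 43, 19, 38] -> [12, 11, 9, 19] and [42, 43, 19, 38]
  Split: [12, 11, 9, 19] -> [12, 11] and [9, 19]
    Split: [12, 11] -> [12] and [11]
    Merge: [12] + [11] -> [11, 12]
    Split: [9, 19] -> [9] and [19]
    Merge: [9] + [19] -> [9, 19]
  Merge: [11, 12] + [9, 19] -> [9, 11, 12, 19]
  Split: [42, 43, 19, 38] -> [42, 43] and [19, 38]
    Split: [42, 43] -> [42] and [43]
    Merge: [42] + [43] -> [42, 43]
    Split: [19, 38] -> [19] and [38]
    Merge: [19] + [38] -> [19, 38]
  Merge: [42, 43] + [19, 38] -> [19, 38, 42, 43]
Merge: [9, 11, 12, 19] + [19, 38, 42, 43] -> [9, 11, 12, 19, 19, 38, 42, 43]

Final sorted array: [9, 11, 12, 19, 19, 38, 42, 43]

The merge sort proceeds by recursively splitting the array and merging sorted halves.
After all merges, the sorted array is [9, 11, 12, 19, 19, 38, 42, 43].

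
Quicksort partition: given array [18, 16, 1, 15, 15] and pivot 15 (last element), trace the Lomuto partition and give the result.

Lomuto partition with pivot = 15:

Initial array: [18, 16, 1, 15, 15]

arr[0]=18 > 15: no swap
arr[1]=16 > 15: no swap
arr[2]=1 <= 15: swap with position 0, array becomes [1, 16, 18, 15, 15]
arr[3]=15 <= 15: swap with position 1, array becomes [1, 15, 18, 16, 15]

Place pivot at position 2: [1, 15, 15, 16, 18]
Pivot position: 2

After partitioning with pivot 15, the array becomes [1, 15, 15, 16, 18]. The pivot is placed at index 2. All elements to the left of the pivot are <= 15, and all elements to the right are > 15.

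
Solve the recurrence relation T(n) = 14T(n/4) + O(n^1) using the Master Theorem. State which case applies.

Master Theorem for T(n) = 14T(n/4) + O(n^1):

a = 14, b = 4, c = 1
log_b(a) = log_4(14) = 1.9037

Case 1: c = 1 < log_4(14) = 1.9037
T(n) = O(n^(log_4 14))

For T(n) = 14T(n/4) + O(n^1): log_4(14) = 1.9037. This is Case 1 of the Master Theorem (c < log_b(a), work dominated by leaves), giving O(n^(log_4 14)).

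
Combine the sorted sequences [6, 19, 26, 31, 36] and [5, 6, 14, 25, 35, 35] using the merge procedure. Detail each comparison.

Merging process:

Compare 6 vs 5: take 5 from right. Merged: [5]
Compare 6 vs 6: take 6 from left. Merged: [5, 6]
Compare 19 vs 6: take 6 from right. Merged: [5, 6, 6]
Compare 19 vs 14: take 14 from right. Merged: [5, 6, 6, 14]
Compare 19 vs 25: take 19 from left. Merged: [5, 6, 6, 14, 19]
Compare 26 vs 25: take 25 from right. Merged: [5, 6, 6, 14, 19, 25]
Compare 26 vs 35: take 26 from left. Merged: [5, 6, 6, 14, 19, 25, 26]
Compare 31 vs 35: take 31 from left. Merged: [5, 6, 6, 14, 19, 25, 26, 31]
Compare 36 vs 35: take 35 from right. Merged: [5, 6, 6, 14, 19, 25, 26, 31, 35]
Compare 36 vs 35: take 35 from right. Merged: [5, 6, 6, 14, 19, 25, 26, 31, 35, 35]
Append remaining from left: [36]. Merged: [5, 6, 6, 14, 19, 25, 26, 31, 35, 35, 36]

Final merged array: [5, 6, 6, 14, 19, 25, 26, 31, 35, 35, 36]
Total comparisons: 10

The merged array is [5, 6, 6, 14, 19, 25, 26, 31, 35, 35, 36], requiring 10 comparisons. The merge step runs in O(n) time where n is the total number of elements.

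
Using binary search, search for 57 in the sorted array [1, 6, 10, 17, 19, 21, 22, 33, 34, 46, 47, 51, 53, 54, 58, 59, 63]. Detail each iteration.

Binary search for 57 in [1, 6, 10, 17, 19, 21, 22, 33, 34, 46, 47, 51, 53, 54, 58, 59, 63]:

lo=0, hi=16, mid=8, arr[mid]=34 -> 34 < 57, search right half
lo=9, hi=16, mid=12, arr[mid]=53 -> 53 < 57, search right half
lo=13, hi=16, mid=14, arr[mid]=58 -> 58 > 57, search left half
lo=13, hi=13, mid=13, arr[mid]=54 -> 54 < 57, search right half
lo=14 > hi=13, target 57 not found

Binary search determines that 57 is not in the array after 4 comparisons. The search space was exhausted without finding the target.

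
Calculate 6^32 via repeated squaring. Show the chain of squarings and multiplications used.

Computing 6^32 by squaring (build up from 6^1; each line after the first costs one multiplication):

6^1 = 6
6^2 = (6^1)^2 = 6^2 = 36
6^4 = (6^2)^2 = 36^2 = 1296
6^8 = (6^4)^2 = 1296^2 = 1679616
6^16 = (6^8)^2 = 1679616^2 = 2821109907456
6^32 = (6^16)^2 = 2821109907456^2 = 7958661109946400884391936

Result: 7958661109946400884391936
Multiplications needed: 5 (5 lines after 6^1)

6^32 = 7958661109946400884391936. Using exponentiation by squaring, this requires 5 multiplications. The key idea: if the exponent is even, square the half-power; if odd, multiply by the base once.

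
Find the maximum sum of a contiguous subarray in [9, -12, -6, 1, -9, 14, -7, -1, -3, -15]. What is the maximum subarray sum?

Using Kadane's algorithm on [9, -12, -6, 1, -9, 14, -7, -1, -3, -15]:

Scanning through the array:
Position 1 (value -12): max_ending_here = -3, max_so_far = 9
Position 2 (value -6): max_ending_here = -6, max_so_far = 9
Position 3 (value 1): max_ending_here = 1, max_so_far = 9
Position 4 (value -9): max_ending_here = -8, max_so_far = 9
Position 5 (value 14): max_ending_here = 14, max_so_far = 14
Position 6 (value -7): max_ending_here = 7, max_so_far = 14
Position 7 (value -1): max_ending_here = 6, max_so_far = 14
Position 8 (value -3): max_ending_here = 3, max_so_far = 14
Position 9 (value -15): max_ending_here = -12, max_so_far = 14

Maximum subarray: [14]
Maximum sum: 14

The maximum subarray is [14] with sum 14. This subarray runs from index 5 to index 5.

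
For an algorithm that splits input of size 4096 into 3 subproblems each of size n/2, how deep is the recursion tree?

For divide and conquer with division factor 2:

Problem sizes at each level:
Level 0: 4096
Level 1: 2048
Level 2: 1024
Level 3: 512
Level 4: 256
Level 5: 128
Level 6: 64
Level 7: 32
Level 8: 16
Level 9: 8
Level 10: 4
Level 11: 2
Level 12: 1

The root is level 0 and the size-1 base case is level 12 (the tree spans levels 0 through 12, i.e. 13 levels counting the root), so the depth is the number of divisions: log_2(4096) = 12

The recursion tree depth is log_2(4096) = 12. At each level, the problem size is divided by 2, so it takes 12 divisions to reduce to a base case of size 1. The algorithm makes 3 recursive calls at each level.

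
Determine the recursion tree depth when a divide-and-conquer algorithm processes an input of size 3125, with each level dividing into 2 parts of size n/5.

For divide and conquer with division factor 5:

Problem sizes at each level:
Level 0: 3125
Level 1: 625
Level 2: 125
Level 3: 25
Level 4: 5
Level 5: 1

The root is level 0 and the size-1 base case is level 5 (the tree spans levels 0 through 5, i.e. 6 levels counting the root), so the depth is the number of divisions: log_5(3125) = 5

The recursion tree depth is log_5(3125) = 5. At each level, the problem size is divided by 5, so it takes 5 divisions to reduce to a base case of size 1. The algorithm makes 2 recursive calls at each level.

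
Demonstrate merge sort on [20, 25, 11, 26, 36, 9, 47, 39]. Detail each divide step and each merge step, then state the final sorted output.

Merge sort trace:

Split: [20, 25, 11, 26, 36, 9, 47, 39] -> [20, 25, 11, 26] and [36, 9, 47, 39]
  Split: [20, 25, 11, 26] -> [20, 25] and [11, 26]
    Split: [20, 25] -> [20] and [25]
    Merge: [20] + [25] -> [20, 25]
    Split: [11, 26] -> [11] and [26]
    Merge: [11] + [26] -> [11, 26]
  Merge: [20, 25] + [11, 26] -> [11, 20, 25, 26]
  Split: [36, 9, 47, 39] -> [36, 9] and [47, 39]
    Split: [36, 9] -> [36] and [9]
    Merge: [36] + [9] -> [9, 36]
    Split: [47, 39] -> [47] and [39]
    Merge: [47] + [39] -> [39, 47]
  Merge: [9, 36] + [39, 47] -> [9, 36, 39, 47]
Merge: [11, 20, 25, 26] + [9, 36, 39, 47] -> [9, 11, 20, 25, 26, 36, 39, 47]

Final sorted array: [9, 11, 20, 25, 26, 36, 39, 47]

The merge sort proceeds by recursively splitting the array and merging sorted halves.
After all merges, the sorted array is [9, 11, 20, 25, 26, 36, 39, 47].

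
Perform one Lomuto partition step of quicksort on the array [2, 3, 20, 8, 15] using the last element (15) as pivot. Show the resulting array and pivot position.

Lomuto partition with pivot = 15:

Initial array: [2, 3, 20, 8, 15]

arr[0]=2 <= 15: swap with position 0, array becomes [2, 3, 20, 8, 15]
arr[1]=3 <= 15: swap with position 1, array becomes [2, 3, 20, 8, 15]
arr[2]=20 > 15: no swap
arr[3]=8 <= 15: swap with position 2, array becomes [2, 3, 8, 20, 15]

Place pivot at position 3: [2, 3, 8, 15, 20]
Pivot position: 3

After partitioning with pivot 15, the array becomes [2, 3, 8, 15, 20]. The pivot is placed at index 3. All elements to the left of the pivot are <= 15, and all elements to the right are > 15.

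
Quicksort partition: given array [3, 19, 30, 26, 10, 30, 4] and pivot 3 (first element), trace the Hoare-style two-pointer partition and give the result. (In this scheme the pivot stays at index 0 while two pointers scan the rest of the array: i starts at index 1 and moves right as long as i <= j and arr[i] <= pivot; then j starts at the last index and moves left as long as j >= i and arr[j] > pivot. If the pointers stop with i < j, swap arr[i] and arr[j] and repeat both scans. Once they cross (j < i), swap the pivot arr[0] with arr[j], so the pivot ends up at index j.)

Hoare-style two-pointer partition with pivot = 3:

Initial array: [3, 19, 30, 26, 10, 30, 4]

Pointers start at i = 1, j = 6.
i ends at 1, j ends at 0: the pointers have crossed (j < i), so scanning stops.

j = 0, so swapping arr[0] with arr[j] leaves the pivot at position 0: [3, 19, 30, 26, 10, 30, 4]
Pivot position: 0

After partitioning with pivot 3, the array becomes [3, 19, 30, 26, 10, 30, 4]. The pivot is placed at index 0. All elements to the left of the pivot are <= 3, and all elements to the right are > 3.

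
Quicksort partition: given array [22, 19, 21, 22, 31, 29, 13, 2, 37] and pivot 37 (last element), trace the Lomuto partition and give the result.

Lomuto partition with pivot = 37:

Initial array: [22, 19, 21, 22, 31, 29, 13, 2, 37]

arr[0]=22 <= 37: swap with position 0, array becomes [22, 19, 21, 22, 31, 29, 13, 2, 37]
arr[1]=19 <= 37: swap with position 1, array becomes [22, 19, 21, 22, 31, 29, 13, 2, 37]
arr[2]=21 <= 37: swap with position 2, array becomes [22, 19, 21, 22, 31, 29, 13, 2, 37]
arr[3]=22 <= 37: swap with position 3, array becomes [22, 19, 21, 22, 31, 29, 13, 2, 37]
arr[4]=31 <= 37: swap with position 4, array becomes [22, 19, 21, 22, 31, 29, 13, 2, 37]
arr[5]=29 <= 37: swap with position 5, array becomes [22, 19, 21, 22, 31, 29, 13, 2, 37]
arr[6]=13 <= 37: swap with position 6, array becomes [22, 19, 21, 22, 31, 29, 13, 2, 37]
arr[7]=2 <= 37: swap with position 7, array becomes [22, 19, 21, 22, 31, 29, 13, 2, 37]

Place pivot at position 8: [22, 19, 21, 22, 31, 29, 13, 2, 37]
Pivot position: 8

After partitioning with pivot 37, the array becomes [22, 19, 21, 22, 31, 29, 13, 2, 37]. The pivot is placed at index 8. All elements to the left of the pivot are <= 37, and all elements to the right are > 37.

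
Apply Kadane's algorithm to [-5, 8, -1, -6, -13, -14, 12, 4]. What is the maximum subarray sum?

Using Kadane's algorithm on [-5, 8, -1, -6, -13, -14, 12, 4]:

Scanning through the array:
Position 1 (value 8): max_ending_here = 8, max_so_far = 8
Position 2 (value -1): max_ending_here = 7, max_so_far = 8
Position 3 (value -6): max_ending_here = 1, max_so_far = 8
Position 4 (value -13): max_ending_here = -12, max_so_far = 8
Position 5 (value -14): max_ending_here = -14, max_so_far = 8
Position 6 (value 12): max_ending_here = 12, max_so_far = 12
Position 7 (value 4): max_ending_here = 16, max_so_far = 16

Maximum subarray: [12, 4]
Maximum sum: 16

The maximum subarray is [12, 4] with sum 16. This subarray runs from index 6 to index 7.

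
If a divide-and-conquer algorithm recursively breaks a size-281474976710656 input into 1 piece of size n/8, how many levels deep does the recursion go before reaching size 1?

For divide and conquer with division factor 8:

Problem sizes at each level:
Level 0: 281474976710656
Level 1: 35184372088832
Level 2: 4398046511104
Level 3: 549755813888
Level 4: 68719476736
Level 5: 8589934592
Level 6: 1073741824
Level 7: 134217728
Level 8: 16777216
Level 9: 2097152
Level 10: 262144
Level 11: 32768
Level 12: 4096
Level 13: 512
Level 14: 64
Level 15: 8
Level 16: 1

The root is level 0 and the size-1 base case is level 16 (the tree spans levels 0 through 16, i.e. 17 levels counting the root), so the depth is the number of divisions: log_8(281474976710656) = 16

The recursion tree depth is log_8(281474976710656) = 16. At each level, the problem size is divided by 8, so it takes 16 divisions to reduce to a base case of size 1. The algorithm makes 1 recursive call at each level.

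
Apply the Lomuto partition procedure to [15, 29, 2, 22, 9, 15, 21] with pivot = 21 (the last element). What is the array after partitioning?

Lomuto partition with pivot = 21:

Initial array: [15, 29, 2, 22, 9, 15, 21]

arr[0]=15 <= 21: swap with position 0, array becomes [15, 29, 2, 22, 9, 15, 21]
arr[1]=29 > 21: no swap
arr[2]=2 <= 21: swap with position 1, array becomes [15, 2, 29, 22, 9, 15, 21]
arr[3]=22 > 21: no swap
arr[4]=9 <= 21: swap with position 2, array becomes [15, 2, 9, 22, 29, 15, 21]
arr[5]=15 <= 21: swap with position 3, array becomes [15, 2, 9, 15, 29, 22, 21]

Place pivot at position 4: [15, 2, 9, 15, 21, 22, 29]
Pivot position: 4

After partitioning with pivot 21, the array becomes [15, 2, 9, 15, 21, 22, 29]. The pivot is placed at index 4. All elements to the left of the pivot are <= 21, and all elements to the right are > 21.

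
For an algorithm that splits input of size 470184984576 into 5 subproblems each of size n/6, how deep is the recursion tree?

For divide and conquer with division factor 6:

Problem sizes at each level:
Level 0: 470184984576
Level 1: 78364164096
Level 2: 13060694016
Level 3: 2176782336
Level 4: 362797056
Level 5: 60466176
Level 6: 10077696
Level 7: 1679616
Level 8: 279936
Level 9: 46656
Level 10: 7776
Level 11: 1296
Level 12: 216
Level 13: 36
Level 14: 6
Level 15: 1

The root is level 0 and the size-1 base case is level 15 (the tree spans levels 0 through 15, i.e. 16 levels counting the root), so the depth is the number of divisions: log_6(470184984576) = 15

The recursion tree depth is log_6(470184984576) = 15. At each level, the problem size is divided by 6, so it takes 15 divisions to reduce to a base case of size 1. The algorithm makes 5 recursive calls at each level.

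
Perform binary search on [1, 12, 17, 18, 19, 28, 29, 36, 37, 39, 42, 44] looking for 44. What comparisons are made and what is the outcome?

Binary search for 44 in [1, 12, 17, 18, 19, 28, 29, 36, 37, 39, 42, 44]:

lo=0, hi=11, mid=5, arr[mid]=28 -> 28 < 44, search right half
lo=6, hi=11, mid=8, arr[mid]=37 -> 37 < 44, search right half
lo=9, hi=11, mid=10, arr[mid]=42 -> 42 < 44, search right half
lo=11, hi=11, mid=11, arr[mid]=44 -> Found target at index 11!

Binary search finds 44 at index 11 after 4 comparisons. The search repeatedly halves the search space by comparing with the middle element.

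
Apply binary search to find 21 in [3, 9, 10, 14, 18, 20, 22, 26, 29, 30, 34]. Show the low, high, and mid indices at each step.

Binary search for 21 in [3, 9, 10, 14, 18, 20, 22, 26, 29, 30, 34]:

lo=0, hi=10, mid=5, arr[mid]=20 -> 20 < 21, search right half
lo=6, hi=10, mid=8, arr[mid]=29 -> 29 > 21, search left half
lo=6, hi=7, mid=6, arr[mid]=22 -> 22 > 21, search left half
lo=6 > hi=5, target 21 not found

Binary search determines that 21 is not in the array after 3 comparisons. The search space was exhausted without finding the target.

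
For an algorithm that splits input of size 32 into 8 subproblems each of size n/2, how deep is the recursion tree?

For divide and conquer with division factor 2:

Problem sizes at each level:
Level 0: 32
Level 1: 16
Level 2: 8
Level 3: 4
Level 4: 2
Level 5: 1

The root is level 0 and the size-1 base case is level 5 (the tree spans levels 0 through 5, i.e. 6 levels counting the root), so the depth is the number of divisions: log_2(32) = 5

The recursion tree depth is log_2(32) = 5. At each level, the problem size is divided by 2, so it takes 5 divisions to reduce to a base case of size 1. The algorithm makes 8 recursive calls at each level.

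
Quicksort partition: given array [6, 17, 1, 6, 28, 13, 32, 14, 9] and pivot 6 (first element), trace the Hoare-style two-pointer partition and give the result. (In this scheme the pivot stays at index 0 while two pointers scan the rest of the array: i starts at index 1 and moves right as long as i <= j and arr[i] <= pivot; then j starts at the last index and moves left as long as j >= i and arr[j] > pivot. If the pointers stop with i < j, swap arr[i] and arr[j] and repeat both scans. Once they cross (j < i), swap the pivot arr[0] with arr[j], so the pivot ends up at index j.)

Hoare-style two-pointer partition with pivot = 6:

Initial array: [6, 17, 1, 6, 28, 13, 32, 14, 9]

Pointers start at i = 1, j = 8.
i stops at index 1 (arr[1]=17 > 6), j stops at index 3 (arr[3]=6 <= 6): swap arr[1] and arr[3], array becomes [6, 6, 1, 17, 28, 13, 32, 14, 9]
i ends at 3, j ends at 2: the pointers have crossed (j < i), so scanning stops.

Swap pivot arr[0] with arr[2] to place pivot at position 2: [1, 6, 6, 17, 28, 13, 32, 14, 9]
Pivot position: 2

After partitioning with pivot 6, the array becomes [1, 6, 6, 17, 28, 13, 32, 14, 9]. The pivot is placed at index 2. All elements to the left of the pivot are <= 6, and all elements to the right are > 6.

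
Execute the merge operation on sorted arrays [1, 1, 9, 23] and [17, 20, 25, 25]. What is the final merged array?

Merging process:

Compare 1 vs 17: take 1 from left. Merged: [1]
Compare 1 vs 17: take 1 from left. Merged: [1, 1]
Compare 9 vs 17: take 9 from left. Merged: [1, 1, 9]
Compare 23 vs 17: take 17 from right. Merged: [1, 1, 9, 17]
Compare 23 vs 20: take 20 from right. Merged: [1, 1, 9, 17, 20]
Compare 23 vs 25: take 23 from left. Merged: [1, 1, 9, 17, 20, 23]
Append remaining from right: [25, 25]. Merged: [1, 1, 9, 17, 20, 23, 25, 25]

Final merged array: [1, 1, 9, 17, 20, 23, 25, 25]
Total comparisons: 6

The merged array is [1, 1, 9, 17, 20, 23, 25, 25], requiring 6 comparisons. The merge step runs in O(n) time where n is the total number of elements.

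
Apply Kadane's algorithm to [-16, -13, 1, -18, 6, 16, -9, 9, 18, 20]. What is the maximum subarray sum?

Using Kadane's algorithm on [-16, -13, 1, -18, 6, 16, -9, 9, 18, 20]:

Scanning through the array:
Position 1 (value -13): max_ending_here = -13, max_so_far = -13
Position 2 (value 1): max_ending_here = 1, max_so_far = 1
Position 3 (value -18): max_ending_here = -17, max_so_far = 1
Position 4 (value 6): max_ending_here = 6, max_so_far = 6
Position 5 (value 16): max_ending_here = 22, max_so_far = 22
Position 6 (value -9): max_ending_here = 13, max_so_far = 22
Position 7 (value 9): max_ending_here = 22, max_so_far = 22
Position 8 (value 18): max_ending_here = 40, max_so_far = 40
Position 9 (value 20): max_ending_here = 60, max_so_far = 60

Maximum subarray: [6, 16, -9, 9, 18, 20]
Maximum sum: 60

The maximum subarray is [6, 16, -9, 9, 18, 20] with sum 60. This subarray runs from index 4 to index 9.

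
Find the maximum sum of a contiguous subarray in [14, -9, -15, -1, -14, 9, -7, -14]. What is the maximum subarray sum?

Using Kadane's algorithm on [14, -9, -15, -1, -14, 9, -7, -14]:

Scanning through the array:
Position 1 (value -9): max_ending_here = 5, max_so_far = 14
Position 2 (value -15): max_ending_here = -10, max_so_far = 14
Position 3 (value -1): max_ending_here = -1, max_so_far = 14
Position 4 (value -14): max_ending_here = -14, max_so_far = 14
Position 5 (value 9): max_ending_here = 9, max_so_far = 14
Position 6 (value -7): max_ending_here = 2, max_so_far = 14
Position 7 (value -14): max_ending_here = -12, max_so_far = 14

Maximum subarray: [14]
Maximum sum: 14

The maximum subarray is [14] with sum 14. This subarray runs from index 0 to index 0.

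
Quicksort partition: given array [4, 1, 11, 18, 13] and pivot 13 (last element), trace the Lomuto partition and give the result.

Lomuto partition with pivot = 13:

Initial array: [4, 1, 11, 18, 13]

arr[0]=4 <= 13: swap with position 0, array becomes [4, 1, 11, 18, 13]
arr[1]=1 <= 13: swap with position 1, array becomes [4, 1, 11, 18, 13]
arr[2]=11 <= 13: swap with position 2, array becomes [4, 1, 11, 18, 13]
arr[3]=18 > 13: no swap

Place pivot at position 3: [4, 1, 11, 13, 18]
Pivot position: 3

After partitioning with pivot 13, the array becomes [4, 1, 11, 13, 18]. The pivot is placed at index 3. All elements to the left of the pivot are <= 13, and all elements to the right are > 13.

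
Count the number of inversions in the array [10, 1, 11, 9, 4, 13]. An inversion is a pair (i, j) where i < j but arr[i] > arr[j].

Finding inversions in [10, 1, 11, 9, 4, 13]:

(0, 1): arr[0]=10 > arr[1]=1
(0, 3): arr[0]=10 > arr[3]=9
(0, 4): arr[0]=10 > arr[4]=4
(2, 3): arr[2]=11 > arr[3]=9
(2, 4): arr[2]=11 > arr[4]=4
(3, 4): arr[3]=9 > arr[4]=4

Total inversions: 6

The array has 6 inversion(s): (0,1), (0,3), (0,4), (2,3), (2,4), (3,4). Each pair (i,j) satisfies i < j and arr[i] > arr[j].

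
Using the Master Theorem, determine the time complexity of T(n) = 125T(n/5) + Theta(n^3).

Master Theorem for T(n) = 125T(n/5) + O(n^3):

a = 125, b = 5, c = 3
log_b(a) = log_5(125) = 3.0000

Case 2: c = 3 = log_5(125) = 3.0000
T(n) = O(n^3 log n) = O(n^3 log n)

For T(n) = 125T(n/5) + O(n^3): log_5(125) = 3.0000. This is Case 2 of the Master Theorem (c = log_b(a), equal work at all levels), giving O(n^3 log n).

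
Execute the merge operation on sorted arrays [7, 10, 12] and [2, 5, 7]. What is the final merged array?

Merging process:

Compare 7 vs 2: take 2 from right. Merged: [2]
Compare 7 vs 5: take 5 from right. Merged: [2, 5]
Compare 7 vs 7: take 7 from left. Merged: [2, 5, 7]
Compare 10 vs 7: take 7 from right. Merged: [2, 5, 7, 7]
Append remaining from left: [10, 12]. Merged: [2, 5, 7, 7, 10, 12]

Final merged array: [2, 5, 7, 7, 10, 12]
Total comparisons: 4

The merged array is [2, 5, 7, 7, 10, 12], requiring 4 comparisons. The merge step runs in O(n) time where n is the total number of elements.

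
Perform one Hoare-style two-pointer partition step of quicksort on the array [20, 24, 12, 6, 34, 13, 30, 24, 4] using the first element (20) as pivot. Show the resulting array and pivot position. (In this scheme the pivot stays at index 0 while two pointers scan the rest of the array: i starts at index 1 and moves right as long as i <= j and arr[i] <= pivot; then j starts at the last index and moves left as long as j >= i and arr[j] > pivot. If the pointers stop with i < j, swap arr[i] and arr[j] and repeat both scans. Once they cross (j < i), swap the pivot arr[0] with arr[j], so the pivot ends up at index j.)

Hoare-style two-pointer partition with pivot = 20:

Initial array: [20, 24, 12, 6, 34, 13, 30, 24, 4]

Pointers start at i = 1, j = 8.
i stops at index 1 (arr[1]=24 > 20), j stops at index 8 (arr[8]=4 <= 20): swap arr[1] and arr[8], array becomes [20, 4, 12, 6, 34, 13, 30, 24, 24]
i stops at index 4 (arr[4]=34 > 20), j stops at index 5 (arr[5]=13 <= 20): swap arr[4] and arr[5], array becomes [20, 4, 12, 6, 13, 34, 30, 24, 24]
i ends at 5, j ends at 4: the pointers have crossed (j < i), so scanning stops.

Swap pivot arr[0] with arr[4] to place pivot at position 4: [13, 4, 12, 6, 20, 34, 30, 24, 24]
Pivot position: 4

After partitioning with pivot 20, the array becomes [13, 4, 12, 6, 20, 34, 30, 24, 24]. The pivot is placed at index 4. All elements to the left of the pivot are <= 20, and all elements to the right are > 20.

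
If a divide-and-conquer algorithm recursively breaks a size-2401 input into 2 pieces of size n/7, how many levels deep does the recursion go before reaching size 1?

For divide and conquer with division factor 7:

Problem sizes at each level:
Level 0: 2401
Level 1: 343
Level 2: 49
Level 3: 7
Level 4: 1

The root is level 0 and the size-1 base case is level 4 (the tree spans levels 0 through 4, i.e. 5 levels counting the root), so the depth is the number of divisions: log_7(2401) = 4

The recursion tree depth is log_7(2401) = 4. At each level, the problem size is divided by 7, so it takes 4 divisions to reduce to a base case of size 1. The algorithm makes 2 recursive calls at each level.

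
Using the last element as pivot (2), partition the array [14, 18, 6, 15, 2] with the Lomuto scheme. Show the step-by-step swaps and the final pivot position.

Lomuto partition with pivot = 2:

Initial array: [14, 18, 6, 15, 2]

arr[0]=14 > 2: no swap
arr[1]=18 > 2: no swap
arr[2]=6 > 2: no swap
arr[3]=15 > 2: no swap

Place pivot at position 0: [2, 18, 6, 15, 14]
Pivot position: 0

After partitioning with pivot 2, the array becomes [2, 18, 6, 15, 14]. The pivot is placed at index 0. All elements to the left of the pivot are <= 2, and all elements to the right are > 2.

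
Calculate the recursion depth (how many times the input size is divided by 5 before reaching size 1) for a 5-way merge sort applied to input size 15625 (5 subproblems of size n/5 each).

For divide and conquer with division factor 5:

Problem sizes at each level:
Level 0: 15625
Level 1: 3125
Level 2: 625
Level 3: 125
Level 4: 25
Level 5: 5
Level 6: 1

The root is level 0 and the size-1 base case is level 6 (the tree spans levels 0 through 6, i.e. 7 levels counting the root), so the depth is the number of divisions: log_5(15625) = 6

The recursion tree depth is log_5(15625) = 6. At each level, the problem size is divided by 5, so it takes 6 divisions to reduce to a base case of size 1. The algorithm makes 5 recursive calls at each level.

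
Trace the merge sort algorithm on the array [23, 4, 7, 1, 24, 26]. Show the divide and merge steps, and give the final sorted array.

Merge sort trace:

Split: [23, 4, 7, 1, 24, 26] -> [23, 4, 7] and [1, 24, 26]
  Split: [23, 4, 7] -> [23] and [4, 7]
    Split: [4, 7] -> [4] and [7]
    Merge: [4] + [7] -> [4, 7]
  Merge: [23] + [4, 7] -> [4, 7, 23]
  Split: [1, 24, 26] -> [1] and [24, 26]
    Split: [24, 26] -> [24] and [26]
    Merge: [24] + [26] -> [24, 26]
  Merge: [1] + [24, 26] -> [1, 24, 26]
Merge: [4, 7, 23] + [1, 24, 26] -> [1, 4, 7, 23, 24, 26]

Final sorted array: [1, 4, 7, 23, 24, 26]

The merge sort proceeds by recursively splitting the array and merging sorted halves.
After all merges, the sorted array is [1, 4, 7, 23, 24, 26].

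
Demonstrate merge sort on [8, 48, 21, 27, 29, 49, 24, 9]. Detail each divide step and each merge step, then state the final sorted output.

Merge sort trace:

Split: [8, 48, 21, 27, 29, 49, 24, 9] -> [8, 48, 21, 27] and [29, 49, 24, 9]
  Split: [8, 48, 21, 27] -> [8, 48] and [21, 27]
    Split: [8, 48] -> [8] and [48]
    Merge: [8] + [48] -> [8, 48]
    Split: [21, 27] -> [21] and [27]
    Merge: [21] + [27] -> [21, 27]
  Merge: [8, 48] + [21, 27] -> [8, 21, 27, 48]
  Split: [29, 49, 24, 9] -> [29, 49] and [24, 9]
    Split: [29, 49] -> [29] and [49]
    Merge: [29] + [49] -> [29, 49]
    Split: [24, 9] -> [24] and [9]
    Merge: [24] + [9] -> [9, 24]
  Merge: [29, 49] + [9, 24] -> [9, 24, 29, 49]
Merge: [8, 21, 27, 48] + [9, 24, 29, 49] -> [8, 9, 21, 24, 27, 29, 48, 49]

Final sorted array: [8, 9, 21, 24, 27, 29, 48, 49]

The merge sort proceeds by recursively splitting the array and merging sorted halves.
After all merges, the sorted array is [8, 9, 21, 24, 27, 29, 48, 49].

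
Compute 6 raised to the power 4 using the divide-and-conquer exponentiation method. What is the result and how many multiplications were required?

Computing 6^4 by squaring (build up from 6^1; each line after the first costs one multiplication):

6^1 = 6
6^2 = (6^1)^2 = 6^2 = 36
6^4 = (6^2)^2 = 36^2 = 1296

Result: 1296
Multiplications needed: 2 (2 lines after 6^1)

6^4 = 1296. Using exponentiation by squaring, this requires 2 multiplications. The key idea: if the exponent is even, square the half-power; if odd, multiply by the base once.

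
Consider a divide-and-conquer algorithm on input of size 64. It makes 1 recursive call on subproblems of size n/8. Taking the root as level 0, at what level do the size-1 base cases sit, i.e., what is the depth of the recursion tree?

For divide and conquer with division factor 8:

Problem sizes at each level:
Level 0: 64
Level 1: 8
Level 2: 1

The root is level 0 and the size-1 base case is level 2 (the tree spans levels 0 through 2, i.e. 3 levels counting the root), so the depth is the number of divisions: log_8(64) = 2

The recursion tree depth is log_8(64) = 2. At each level, the problem size is divided by 8, so it takes 2 divisions to reduce to a base case of size 1. The algorithm makes 1 recursive call at each level.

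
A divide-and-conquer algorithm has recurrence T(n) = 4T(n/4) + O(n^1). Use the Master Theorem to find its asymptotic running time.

Master Theorem for T(n) = 4T(n/4) + O(n^1):

a = 4, b = 4, c = 1
log_b(a) = log_4(4) = 1.0000

Case 2: c = 1 = log_4(4) = 1.0000
T(n) = O(n^1 log n) = O(n log n)

For T(n) = 4T(n/4) + O(n^1): log_4(4) = 1.0000. This is Case 2 of the Master Theorem (c = log_b(a), equal work at all levels), giving O(n log n).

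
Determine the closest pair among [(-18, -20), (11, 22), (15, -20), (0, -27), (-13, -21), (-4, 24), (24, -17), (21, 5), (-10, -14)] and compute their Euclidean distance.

Computing all pairwise distances among 9 points:

d((-18, -20), (11, 22)) = 51.0392
d((-18, -20), (15, -20)) = 33.0
d((-18, -20), (0, -27)) = 19.3132
d((-18, -20), (-13, -21)) = 5.099 <-- minimum
d((-18, -20), (-4, 24)) = 46.1736
d((-18, -20), (24, -17)) = 42.107
d((-18, -20), (21, 5)) = 46.3249
d((-18, -20), (-10, -14)) = 10.0
d((11, 22), (15, -20)) = 42.19
d((11, 22), (0, -27)) = 50.2195
d((11, 22), (-13, -21)) = 49.2443
d((11, 22), (-4, 24)) = 15.1327
d((11, 22), (24, -17)) = 41.1096
d((11, 22), (21, 5)) = 19.7231
d((11, 22), (-10, -14)) = 41.6773
d((15, -20), (0, -27)) = 16.5529
d((15, -20), (-13, -21)) = 28.0179
d((15, -20), (-4, 24)) = 47.927
d((15, -20), (24, -17)) = 9.4868
d((15, -20), (21, 5)) = 25.7099
d((15, -20), (-10, -14)) = 25.7099
d((0, -27), (-13, -21)) = 14.3178
d((0, -27), (-4, 24)) = 51.1566
d((0, -27), (24, -17)) = 26.0
d((0, -27), (21, 5)) = 38.2753
d((0, -27), (-10, -14)) = 16.4012
d((-13, -21), (-4, 24)) = 45.8912
d((-13, -21), (24, -17)) = 37.2156
d((-13, -21), (21, 5)) = 42.8019
d((-13, -21), (-10, -14)) = 7.6158
d((-4, 24), (24, -17)) = 49.6488
d((-4, 24), (21, 5)) = 31.4006
d((-4, 24), (-10, -14)) = 38.4708
d((24, -17), (21, 5)) = 22.2036
d((24, -17), (-10, -14)) = 34.1321
d((21, 5), (-10, -14)) = 36.3593

Closest pair: (-18, -20) and (-13, -21) with distance 5.099

The closest pair is (-18, -20) and (-13, -21) with Euclidean distance 5.099. For 9 points, brute-force pairwise comparison is shown above. For large n, the divide-and-conquer algorithm (sort by x, recurse on halves, check the dividing strip) achieves O(n log n).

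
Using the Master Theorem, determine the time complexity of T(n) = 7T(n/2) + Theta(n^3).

Master Theorem for T(n) = 7T(n/2) + O(n^3):

a = 7, b = 2, c = 3
log_b(a) = log_2(7) = 2.8074

Case 3: c = 3 > log_2(7) = 2.8074
T(n) = O(n^3) = O(n^3)

For T(n) = 7T(n/2) + O(n^3): log_2(7) = 2.8074. This is Case 3 of the Master Theorem (c > log_b(a), work dominated by root), giving O(n^3).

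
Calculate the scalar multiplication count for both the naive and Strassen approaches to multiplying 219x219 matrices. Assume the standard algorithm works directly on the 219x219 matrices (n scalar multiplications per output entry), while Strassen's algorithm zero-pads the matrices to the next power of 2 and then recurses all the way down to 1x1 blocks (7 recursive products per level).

Matrix multiplication for 219x219 matrices:

Strassen's algorithm requires power-of-2 dimensions. Pad 219x219 to 256x256 (next power of 2).

Standard algorithm: 219^3 = 10503459 multiplications
Strassen's algorithm: 7^(log2(256)) = 7^8 = 5764801 multiplications
Savings: 10503459 - 5764801 = 4738658 multiplications

Standard: 10503459 multiplications (219^3). Strassen: 5764801 multiplications (7^8, after padding to 256x256). Strassen reduces 8 recursive multiplications to 7 at each level.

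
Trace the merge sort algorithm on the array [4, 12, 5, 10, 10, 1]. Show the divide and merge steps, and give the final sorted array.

Merge sort trace:

Split: [4, 12, 5, 10, 10, 1] -> [4, 12, 5] and [10, 10, 1]
  Split: [4, 12, 5] -> [4] and [12, 5]
    Split: [12, 5] -> [12] and [5]
    Merge: [12] + [5] -> [5, 12]
  Merge: [4] + [5, 12] -> [4, 5, 12]
  Split: [10, 10, 1] -> [10] and [10, 1]
    Split: [10, 1] -> [10] and [1]
    Merge: [10] + [1] -> [1, 10]
  Merge: [10] + [1, 10] -> [1, 10, 10]
Merge: [4, 5, 12] + [1, 10, 10] -> [1, 4, 5, 10, 10, 12]

Final sorted array: [1, 4, 5, 10, 10, 12]

The merge sort proceeds by recursively splitting the array and merging sorted halves.
After all merges, the sorted array is [1, 4, 5, 10, 10, 12].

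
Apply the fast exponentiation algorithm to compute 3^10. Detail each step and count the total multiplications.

Computing 3^10 by squaring (build up from 3^1; each line after the first costs one multiplication):

3^1 = 3
3^2 = (3^1)^2 = 3^2 = 9
3^4 = (3^2)^2 = 9^2 = 81
3^5 = 3 * 3^4 = 3 * 81 = 243
3^10 = (3^5)^2 = 243^2 = 59049

Result: 59049
Multiplications needed: 4 (4 lines after 3^1)

3^10 = 59049. Using exponentiation by squaring, this requires 4 multiplications. The key idea: if the exponent is even, square the half-power; if odd, multiply by the base once.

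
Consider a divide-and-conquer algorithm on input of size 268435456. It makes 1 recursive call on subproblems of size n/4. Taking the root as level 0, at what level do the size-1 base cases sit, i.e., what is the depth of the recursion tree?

For divide and conquer with division factor 4:

Problem sizes at each level:
Level 0: 268435456
Level 1: 67108864
Level 2: 16777216
Level 3: 4194304
Level 4: 1048576
Level 5: 262144
Level 6: 65536
Level 7: 16384
Level 8: 4096
Level 9: 1024
Level 10: 256
Level 11: 64
Level 12: 16
Level 13: 4
Level 14: 1

The root is level 0 and the size-1 base case is level 14 (the tree spans levels 0 through 14, i.e. 15 levels counting the root), so the depth is the number of divisions: log_4(268435456) = 14

The recursion tree depth is log_4(268435456) = 14. At each level, the problem size is divided by 4, so it takes 14 divisions to reduce to a base case of size 1. The algorithm makes 1 recursive call at each level.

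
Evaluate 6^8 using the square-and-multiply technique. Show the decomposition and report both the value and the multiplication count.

Computing 6^8 by squaring (build up from 6^1; each line after the first costs one multiplication):

6^1 = 6
6^2 = (6^1)^2 = 6^2 = 36
6^4 = (6^2)^2 = 36^2 = 1296
6^8 = (6^4)^2 = 1296^2 = 1679616

Result: 1679616
Multiplications needed: 3 (3 lines after 6^1)

6^8 = 1679616. Using exponentiation by squaring, this requires 3 multiplications. The key idea: if the exponent is even, square the half-power; if odd, multiply by the base once.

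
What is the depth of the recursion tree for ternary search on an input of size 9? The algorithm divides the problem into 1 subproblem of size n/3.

For divide and conquer with division factor 3:

Problem sizes at each level:
Level 0: 9
Level 1: 3
Level 2: 1

The root is level 0 and the size-1 base case is level 2 (the tree spans levels 0 through 2, i.e. 3 levels counting the root), so the depth is the number of divisions: log_3(9) = 2

The recursion tree depth is log_3(9) = 2. At each level, the problem size is divided by 3, so it takes 2 divisions to reduce to a base case of size 1. The algorithm makes 1 recursive call at each level.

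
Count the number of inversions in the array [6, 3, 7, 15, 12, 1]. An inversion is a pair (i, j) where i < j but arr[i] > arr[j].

Finding inversions in [6, 3, 7, 15, 12, 1]:

(0, 1): arr[0]=6 > arr[1]=3
(0, 5): arr[0]=6 > arr[5]=1
(1, 5): arr[1]=3 > arr[5]=1
(2, 5): arr[2]=7 > arr[5]=1
(3, 4): arr[3]=15 > arr[4]=12
(3, 5): arr[3]=15 > arr[5]=1
(4, 5): arr[4]=12 > arr[5]=1

Total inversions: 7

The array has 7 inversion(s): (0,1), (0,5), (1,5), (2,5), (3,4), (3,5), (4,5). Each pair (i,j) satisfies i < j and arr[i] > arr[j].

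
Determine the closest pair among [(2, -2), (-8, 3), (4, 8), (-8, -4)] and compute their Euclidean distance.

Computing all pairwise distances among 4 points:

d((2, -2), (-8, 3)) = 11.1803
d((2, -2), (4, 8)) = 10.198
d((2, -2), (-8, -4)) = 10.198
d((-8, 3), (4, 8)) = 13.0
d((-8, 3), (-8, -4)) = 7.0 <-- minimum
d((4, 8), (-8, -4)) = 16.9706

Closest pair: (-8, 3) and (-8, -4) with distance 7.0

The closest pair is (-8, 3) and (-8, -4) with Euclidean distance 7.0. For 4 points, brute-force pairwise comparison is shown above. For large n, the divide-and-conquer algorithm (sort by x, recurse on halves, check the dividing strip) achieves O(n log n).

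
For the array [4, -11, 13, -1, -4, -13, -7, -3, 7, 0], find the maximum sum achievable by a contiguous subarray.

Using Kadane's algorithm on [4, -11, 13, -1, -4, -13, -7, -3, 7, 0]:

Scanning through the array:
Position 1 (value -11): max_ending_here = -7, max_so_far = 4
Position 2 (value 13): max_ending_here = 13, max_so_far = 13
Position 3 (value -1): max_ending_here = 12, max_so_far = 13
Position 4 (value -4): max_ending_here = 8, max_so_far = 13
Position 5 (value -13): max_ending_here = -5, max_so_far = 13
Position 6 (value -7): max_ending_here = -7, max_so_far = 13
Position 7 (value -3): max_ending_here = -3, max_so_far = 13
Position 8 (value 7): max_ending_here = 7, max_so_far = 13
Position 9 (value 0): max_ending_here = 7, max_so_far = 13

Maximum subarray: [13]
Maximum sum: 13

The maximum subarray is [13] with sum 13. This subarray runs from index 2 to index 2.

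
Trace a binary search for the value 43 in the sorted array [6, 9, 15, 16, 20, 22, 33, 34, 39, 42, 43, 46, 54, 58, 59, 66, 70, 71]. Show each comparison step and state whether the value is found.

Binary search for 43 in [6, 9, 15, 16, 20, 22, 33, 34, 39, 42, 43, 46, 54, 58, 59, 66, 70, 71]:

lo=0, hi=17, mid=8, arr[mid]=39 -> 39 < 43, search right half
lo=9, hi=17, mid=13, arr[mid]=58 -> 58 > 43, search left half
lo=9, hi=12, mid=10, arr[mid]=43 -> Found target at index 10!

Binary search finds 43 at index 10 after 3 comparisons. The search repeatedly halves the search space by comparing with the middle element.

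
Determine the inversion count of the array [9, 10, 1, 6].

Finding inversions in [9, 10, 1, 6]:

(0, 2): arr[0]=9 > arr[2]=1
(0, 3): arr[0]=9 > arr[3]=6
(1, 2): arr[1]=10 > arr[2]=1
(1, 3): arr[1]=10 > arr[3]=6

Total inversions: 4

The array has 4 inversion(s): (0,2), (0,3), (1,2), (1,3). Each pair (i,j) satisfies i < j and arr[i] > arr[j].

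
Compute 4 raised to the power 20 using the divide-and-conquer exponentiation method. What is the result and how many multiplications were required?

Computing 4^20 by squaring (build up from 4^1; each line after the first costs one multiplication):

4^1 = 4
4^2 = (4^1)^2 = 4^2 = 16
4^4 = (4^2)^2 = 16^2 = 256
4^5 = 4 * 4^4 = 4 * 256 = 1024
4^10 = (4^5)^2 = 1024^2 = 1048576
4^20 = (4^10)^2 = 1048576^2 = 1099511627776

Result: 1099511627776
Multiplications needed: 5 (5 lines after 4^1)

4^20 = 1099511627776. Using exponentiation by squaring, this requires 5 multiplications. The key idea: if the exponent is even, square the half-power; if odd, multiply by the base once.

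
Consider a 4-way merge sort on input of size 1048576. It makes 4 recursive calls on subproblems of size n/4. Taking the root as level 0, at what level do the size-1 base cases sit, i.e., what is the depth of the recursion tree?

For divide and conquer with division factor 4:

Problem sizes at each level:
Level 0: 1048576
Level 1: 262144
Level 2: 65536
Level 3: 16384
Level 4: 4096
Level 5: 1024
Level 6: 256
Level 7: 64
Level 8: 16
Level 9: 4
Level 10: 1

The root is level 0 and the size-1 base case is level 10 (the tree spans levels 0 through 10, i.e. 11 levels counting the root), so the depth is the number of divisions: log_4(1048576) = 10

The recursion tree depth is log_4(1048576) = 10. At each level, the problem size is divided by 4, so it takes 10 divisions to reduce to a base case of size 1. The algorithm makes 4 recursive calls at each level.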